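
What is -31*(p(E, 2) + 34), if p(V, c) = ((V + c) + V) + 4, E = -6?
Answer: -868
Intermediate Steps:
p(V, c) = 4 + c + 2*V (p(V, c) = (c + 2*V) + 4 = 4 + c + 2*V)
-31*(p(E, 2) + 34) = -31*((4 + 2 + 2*(-6)) + 34) = -31*((4 + 2 - 12) + 34) = -31*(-6 + 34) = -31*28 = -868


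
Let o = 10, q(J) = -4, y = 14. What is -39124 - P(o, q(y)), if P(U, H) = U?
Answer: -39134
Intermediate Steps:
-39124 - P(o, q(y)) = -39124 - 1*10 = -39124 - 10 = -39134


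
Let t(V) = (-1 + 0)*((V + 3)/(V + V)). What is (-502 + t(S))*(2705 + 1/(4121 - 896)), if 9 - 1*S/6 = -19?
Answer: -245487197453/180600 ≈ -1.3593e+6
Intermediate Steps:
S = 168 (S = 54 - 6*(-19) = 54 + 114 = 168)
t(V) = -(3 + V)/(2*V)
(-502 + t(S))*(2705 + 1/(4121 - 896)) = (-502 + (½)*(-3 - 1*168)/168)*(2705 + 1/(4121 - 896)) = (-502 + (½)*(1/168)*(-3 - 168))*(2705 + 1/3225) = (-502 + (½)*(1/168)*(-171))*(2705 + 1/3225) = (-502 - 57/112)*(8723626/3225) = -56281/112*8723626/3225 = -245487197453/180600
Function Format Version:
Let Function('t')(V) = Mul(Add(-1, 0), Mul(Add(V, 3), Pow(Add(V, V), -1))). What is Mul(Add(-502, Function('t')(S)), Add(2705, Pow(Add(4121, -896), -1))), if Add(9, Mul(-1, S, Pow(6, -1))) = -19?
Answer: Rational(-245487197453, 180600) ≈ -1.3593e+6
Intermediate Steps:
S = 168 (S = Add(54, Mul(-6, -19)) = Add(54, 114) = 168)
Function('t')(V) = Mul(Rational(-1, 2), Pow(V, -1), Add(3, V)) (Function('t')(V) = Mul(-1, Mul(Add(3, V), Pow(Mul(2, V), -1))) = Mul(-1, Mul(Add(3, V), Mul(Rational(1, 2), Pow(V, -1)))) = Mul(-1, Mul(Rational(1, 2), Pow(V, -1), Add(3, V))) = Mul(Rational(-1, 2), Pow(V, -1), Add(3, V)))
Mul(Add(-502, Function('t')(S)), Add(2705, Pow(Add(4121, -896), -1))) = Mul(Add(-502, Mul(Rational(1, 2), Pow(168, -1), Add(-3, Mul(-1, 168)))), Add(2705, Pow(Add(4121, -896), -1))) = Mul(Add(-502, Mul(Rational(1, 2), Rational(1, 168), Add(-3, -168))), Add(2705, Pow(3225, -1))) = Mul(Add(-502, Mul(Rational(1, 2), Rational(1, 168), -171)), Add(2705, Rational(1, 3225))) = Mul(Add(-502, Rational(-57, 112)), Rational(8723626, 3225)) = Mul(Rational(-56281, 112), Rational(8723626, 3225)) = Rational(-245487197453, 180600)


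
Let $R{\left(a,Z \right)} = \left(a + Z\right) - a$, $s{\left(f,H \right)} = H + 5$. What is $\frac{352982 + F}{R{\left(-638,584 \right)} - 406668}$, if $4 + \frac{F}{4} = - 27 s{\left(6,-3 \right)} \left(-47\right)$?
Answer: $- \frac{25937}{29006} \approx -0.89419$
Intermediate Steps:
$s{\left(f,H \right)} = 5 + H$
$F = 10136$ ($F = -16 + 4 - 27 \left(5 - 3\right) \left(-47\right) = -16 + 4 \left(-27\right) 2 \left(-47\right) = -16 + 4 \left(\left(-54\right) \left(-47\right)\right) = -16 + 4 \cdot 2538 = -16 + 10152 = 10136$)
$R{\left(a,Z \right)} = Z$ ($R{\left(a,Z \right)} = \left(Z + a\right) - a = Z$)
$\frac{352982 + F}{R{\left(-638,584 \right)} - 406668} = \frac{352982 + 10136}{584 - 406668} = \frac{363118}{584 - 406668} = \frac{363118}{-406084} = 363118 \left(- \frac{1}{406084}\right) = - \frac{25937}{29006}$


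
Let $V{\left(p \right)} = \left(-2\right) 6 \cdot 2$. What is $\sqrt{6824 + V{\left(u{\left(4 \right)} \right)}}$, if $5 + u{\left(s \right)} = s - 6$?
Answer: $20 \sqrt{17} \approx 82.462$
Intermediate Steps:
$u{\left(s \right)} = -11 + s$ ($u{\left(s \right)} = -5 + \left(s - 6\right) = -5 + \left(-6 + s\right) = -11 + s$)
$V{\left(p \right)} = -24$ ($V{\left(p \right)} = \left(-12\right) 2 = -24$)
$\sqrt{6824 + V{\left(u{\left(4 \right)} \right)}} = \sqrt{6824 - 24} = \sqrt{6800} = 20 \sqrt{17}$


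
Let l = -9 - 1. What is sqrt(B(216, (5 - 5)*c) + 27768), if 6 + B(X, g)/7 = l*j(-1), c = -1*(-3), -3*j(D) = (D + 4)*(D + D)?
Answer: sqrt(27586) ≈ 166.09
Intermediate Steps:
j(D) = -2*D*(4 + D)/3 (j(D) = -(D + 4)*(D + D)/3 = -(4 + D)*2*D/3 = -2*D*(4 + D)/3)
c = 3
l = -10
B(X, g) = -182 (B(X, g) = -42 + 7*(-(-20)*(-1)*(4 - 1)/3) = -42 + 7*(-(-20)*(-1)*3/3) = -42 + 7*(-10*2) = -42 + 7*(-20) = -42 - 140 = -182)
sqrt(B(216, (5 - 5)*c) + 27768) = sqrt(-182 + 27768) = sqrt(27586)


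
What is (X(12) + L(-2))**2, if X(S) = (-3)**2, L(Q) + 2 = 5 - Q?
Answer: 196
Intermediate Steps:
L(Q) = 3 - Q (L(Q) = -2 + (5 - Q) = 3 - Q)
X(S) = 9
(X(12) + L(-2))**2 = (9 + (3 - 1*(-2)))**2 = (9 + (3 + 2))**2 = (9 + 5)**2 = 14**2 = 196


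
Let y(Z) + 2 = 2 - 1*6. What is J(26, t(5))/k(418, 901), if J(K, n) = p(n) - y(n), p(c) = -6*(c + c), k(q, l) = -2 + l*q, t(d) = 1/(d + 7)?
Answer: 5/376616 ≈ 1.3276e-5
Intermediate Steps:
t(d) = 1/(7 + d)
p(c) = -12*c
y(Z) = -6 (y(Z) = -2 + (2 - 1*6) = -2 + (2 - 6) = -2 - 4 = -6)
J(K, n) = 6 - 12*n (J(K, n) = -12*n - 1*(-6) = -12*n + 6 = 6 - 12*n)
J(26, t(5))/k(418, 901) = (6 - 12/(7 + 5))/(-2 + 901*418) = (6 - 12/12)/(-2 + 376618) = (6 - 12*1/12)/376616 = (6 - 1)*(1/376616) = 5*(1/376616) = 5/376616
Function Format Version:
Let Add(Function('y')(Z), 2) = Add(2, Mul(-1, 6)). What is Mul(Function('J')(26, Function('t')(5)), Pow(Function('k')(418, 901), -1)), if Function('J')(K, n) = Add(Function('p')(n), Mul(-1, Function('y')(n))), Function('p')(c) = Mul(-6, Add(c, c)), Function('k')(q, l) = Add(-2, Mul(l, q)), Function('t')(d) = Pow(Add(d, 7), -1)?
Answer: Rational(5, 376616) ≈ 1.3276e-5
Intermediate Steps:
Function('t')(d) = Pow(Add(7, d), -1)
Function('p')(c) = Mul(-12, c) (Function('p')(c) = Mul(-6, Mul(2, c)) = Mul(-12, c))
Function('y')(Z) = -6 (Function('y')(Z) = Add(-2, Add(2, Mul(-1, 6))) = Add(-2, Add(2, -6)) = Add(-2, -4) = -6)
Function('J')(K, n) = Add(6, Mul(-12, n)) (Function('J')(K, n) = Add(Mul(-12, n), Mul(-1, -6)) = Add(Mul(-12, n), 6) = Add(6, Mul(-12, n)))
Mul(Function('J')(26, Function('t')(5)), Pow(Function('k')(418, 901), -1)) = Mul(Add(6, Mul(-12, Pow(Add(7, 5), -1))), Pow(Add(-2, Mul(901, 418)), -1)) = Mul(Add(6, Mul(-12, Pow(12, -1))), Pow(Add(-2, 376618), -1)) = Mul(Add(6, Mul(-12, Rational(1, 12))), Pow(376616, -1)) = Mul(Add(6, -1), Rational(1, 376616)) = Mul(5, Rational(1, 376616)) = Rational(5, 376616)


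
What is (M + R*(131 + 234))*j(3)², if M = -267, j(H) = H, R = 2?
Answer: 4167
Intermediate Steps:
(M + R*(131 + 234))*j(3)² = (-267 + 2*(131 + 234))*3² = (-267 + 2*365)*9 = (-267 + 730)*9 = 463*9 = 4167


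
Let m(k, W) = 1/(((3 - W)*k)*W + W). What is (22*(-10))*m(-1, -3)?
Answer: -44/3 ≈ -14.667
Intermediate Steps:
m(k, W) = 1/(W + W*k*(3 - W)) (m(k, W) = 1/((k*(3 - W))*W + W) = 1/(W*k*(3 - W) + W) = 1/(W + W*k*(3 - W)))
(22*(-10))*m(-1, -3) = (22*(-10))*(1/((-3)*(1 + 3*(-1) - 1*(-3)*(-1)))) = -(-220)/(3*(1 - 3 - 3)) = -(-220)/(3*(-5)) = -(-220)*(-1)/(3*5) = -220*1/15 = -44/3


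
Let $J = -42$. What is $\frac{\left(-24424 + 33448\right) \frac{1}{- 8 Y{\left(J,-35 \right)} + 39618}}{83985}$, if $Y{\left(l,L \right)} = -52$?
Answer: $\frac{1504}{560375915} \approx 2.6839 \cdot 10^{-6}$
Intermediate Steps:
$\frac{\left(-24424 + 33448\right) \frac{1}{- 8 Y{\left(J,-35 \right)} + 39618}}{83985} = \frac{\left(-24424 + 33448\right) \frac{1}{\left(-8\right) \left(-52\right) + 39618}}{83985} = \frac{9024}{416 + 39618} \cdot \frac{1}{83985} = \frac{9024}{40034} \cdot \frac{1}{83985} = 9024 \cdot \frac{1}{40034} \cdot \frac{1}{83985} = \frac{4512}{20017} \cdot \frac{1}{83985} = \frac{1504}{560375915}$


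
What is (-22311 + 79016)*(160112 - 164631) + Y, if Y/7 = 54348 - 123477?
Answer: -256733798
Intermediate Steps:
Y = -483903 (Y = 7*(54348 - 123477) = 7*(-69129) = -483903)
(-22311 + 79016)*(160112 - 164631) + Y = (-22311 + 79016)*(160112 - 164631) - 483903 = 56705*(-4519) - 483903 = -256249895 - 483903 = -256733798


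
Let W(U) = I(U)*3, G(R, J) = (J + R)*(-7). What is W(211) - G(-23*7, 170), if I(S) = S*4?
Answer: 2595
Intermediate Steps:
I(S) = 4*S
G(R, J) = -7*J - 7*R
W(U) = 12*U (W(U) = (4*U)*3 = 12*U)
W(211) - G(-23*7, 170) = 12*211 - (-7*170 - (-161)*7) = 2532 - (-1190 - 7*(-161)) = 2532 - (-1190 + 1127) = 2532 - 1*(-63) = 2532 + 63 = 2595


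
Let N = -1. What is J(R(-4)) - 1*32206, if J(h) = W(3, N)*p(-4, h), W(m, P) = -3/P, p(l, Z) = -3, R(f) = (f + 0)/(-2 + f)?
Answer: -32215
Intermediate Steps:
R(f) = f/(-2 + f)
J(h) = -9 (J(h) = -3/(-1)*(-3) = -3*(-1)*(-3) = 3*(-3) = -9)
J(R(-4)) - 1*32206 = -9 - 1*32206 = -9 - 32206 = -32215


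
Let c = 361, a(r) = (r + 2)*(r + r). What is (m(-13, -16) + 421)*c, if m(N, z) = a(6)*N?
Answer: -298547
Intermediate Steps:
a(r) = 2*r*(2 + r) (a(r) = (2 + r)*(2*r) = 2*r*(2 + r))
m(N, z) = 96*N (m(N, z) = (2*6*(2 + 6))*N = (2*6*8)*N = 96*N)
(m(-13, -16) + 421)*c = (96*(-13) + 421)*361 = (-1248 + 421)*361 = -827*361 = -298547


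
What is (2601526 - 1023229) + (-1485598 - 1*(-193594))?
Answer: 286293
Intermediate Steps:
(2601526 - 1023229) + (-1485598 - 1*(-193594)) = 1578297 + (-1485598 + 193594) = 1578297 - 1292004 = 286293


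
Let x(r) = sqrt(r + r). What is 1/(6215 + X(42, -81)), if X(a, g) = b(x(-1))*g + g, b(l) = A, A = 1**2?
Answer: 1/6053 ≈ 0.00016521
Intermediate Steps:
x(r) = sqrt(2)*sqrt(r) (x(r) = sqrt(2*r) = sqrt(2)*sqrt(r))
A = 1
b(l) = 1
X(a, g) = 2*g (X(a, g) = 1*g + g = g + g = 2*g)
1/(6215 + X(42, -81)) = 1/(6215 + 2*(-81)) = 1/(6215 - 162) = 1/6053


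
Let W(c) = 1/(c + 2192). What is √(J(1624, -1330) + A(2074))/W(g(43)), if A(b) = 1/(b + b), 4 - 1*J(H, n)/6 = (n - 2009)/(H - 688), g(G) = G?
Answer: 2235*√33006475970/26962 ≈ 15060.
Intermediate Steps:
J(H, n) = 24 - 6*(-2009 + n)/(-688 + H) (J(H, n) = 24 - 6*(n - 2009)/(H - 688) = 24 - 6*(-2009 + n)/(-688 + H))
A(b) = 1/(2*b)
W(c) = 1/(2192 + c)
√(J(1624, -1330) + A(2074))/W(g(43)) = √(6*(-743 - 1*(-1330) + 4*1624)/(-688 + 1624) + (½)/2074)/(1/(2192 + 43)) = √(6*(-743 + 1330 + 6496)/936 + (½)*(1/2074))/(1/2235) = √(6*(1/936)*7083 + 1/4148)/(1/2235) = √(2361/52 + 1/4148)*2235 = √(1224185/26962)*2235 = (√33006475970/26962)*2235 = 2235*√33006475970/26962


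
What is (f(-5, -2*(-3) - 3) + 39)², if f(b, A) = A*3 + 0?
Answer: 2304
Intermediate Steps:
f(b, A) = 3*A (f(b, A) = 3*A + 0 = 3*A)
(f(-5, -2*(-3) - 3) + 39)² = (3*(-2*(-3) - 3) + 39)² = (3*(6 - 3) + 39)² = (3*3 + 39)² = (9 + 39)² = 48² = 2304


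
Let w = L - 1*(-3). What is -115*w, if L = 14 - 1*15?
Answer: -230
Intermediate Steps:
L = -1 (L = 14 - 15 = -1)
w = 2 (w = -1 - 1*(-3) = -1 + 3 = 2)
-115*w = -115*2 = -230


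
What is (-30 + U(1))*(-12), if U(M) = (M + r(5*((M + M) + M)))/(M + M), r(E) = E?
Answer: 264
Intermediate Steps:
U(M) = 8 (U(M) = (M + 5*((M + M) + M))/(M + M) = (M + 5*(2*M + M))/((2*M)) = (M + 5*(3*M))*(1/(2*M)) = (M + 15*M)*(1/(2*M)) = (16*M)*(1/(2*M)) = 8)
(-30 + U(1))*(-12) = (-30 + 8)*(-12) = -22*(-12) = 264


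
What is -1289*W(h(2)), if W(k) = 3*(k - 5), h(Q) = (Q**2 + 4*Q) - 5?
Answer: -7734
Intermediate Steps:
h(Q) = -5 + Q**2 + 4*Q
W(k) = -15 + 3*k (W(k) = 3*(-5 + k) = -15 + 3*k)
-1289*W(h(2)) = -1289*(-15 + 3*(-5 + 2**2 + 4*2)) = -1289*(-15 + 3*(-5 + 4 + 8)) = -1289*(-15 + 3*7) = -1289*(-15 + 21) = -1289*6 = -7734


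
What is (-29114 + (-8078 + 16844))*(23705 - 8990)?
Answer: -299420820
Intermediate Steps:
(-29114 + (-8078 + 16844))*(23705 - 8990) = (-29114 + 8766)*14715 = -20348*14715 = -299420820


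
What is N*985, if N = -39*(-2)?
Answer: 76830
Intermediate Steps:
N = 78
N*985 = 78*985 = 76830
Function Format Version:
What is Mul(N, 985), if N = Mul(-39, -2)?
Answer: 76830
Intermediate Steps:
N = 78
Mul(N, 985) = Mul(78, 985) = 76830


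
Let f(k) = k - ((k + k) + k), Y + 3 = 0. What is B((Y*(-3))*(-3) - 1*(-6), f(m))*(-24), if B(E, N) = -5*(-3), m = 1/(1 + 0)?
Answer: -360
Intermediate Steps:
Y = -3 (Y = -3 + 0 = -3)
m = 1 (m = 1/1 = 1)
f(k) = -2*k (f(k) = k - (2*k + k) = k - 3*k = -2*k)
B(E, N) = 15
B((Y*(-3))*(-3) - 1*(-6), f(m))*(-24) = 15*(-24) = -360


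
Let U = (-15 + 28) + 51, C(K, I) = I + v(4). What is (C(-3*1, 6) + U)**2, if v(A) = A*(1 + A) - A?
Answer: 7396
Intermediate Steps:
v(A) = -A + A*(1 + A)
C(K, I) = 16 + I (C(K, I) = I + 4**2 = I + 16 = 16 + I)
U = 64 (U = 13 + 51 = 64)
(C(-3*1, 6) + U)**2 = ((16 + 6) + 64)**2 = (22 + 64)**2 = 86**2 = 7396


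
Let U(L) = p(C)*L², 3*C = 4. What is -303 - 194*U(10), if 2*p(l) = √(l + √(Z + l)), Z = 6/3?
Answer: -303 - 9700*√(12 + 3*√30)/3 ≈ -17544.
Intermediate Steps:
Z = 2 (Z = 6*(⅓) = 2)
C = 4/3 (C = (⅓)*4 = 4/3 ≈ 1.3333)
p(l) = √(l + √(2 + l))/2
U(L) = L²*√(4/3 + √30/3)/2 (U(L) = (√(4/3 + √(2 + 4/3))/2)*L² = (√(4/3 + √(10/3))/2)*L² = (√(4/3 + √30/3)/2)*L² = L²*√(4/3 + √30/3)/2)
-303 - 194*U(10) = -303 - 97*10²*√(12 + 3*√30)/3 = -303 - 97*100*√(12 + 3*√30)/3 = -303 - 9700*√(12 + 3*√30)/3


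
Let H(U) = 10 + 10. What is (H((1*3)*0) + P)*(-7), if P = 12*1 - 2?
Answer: -210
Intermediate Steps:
H(U) = 20
P = 10 (P = 12 - 2 = 10)
(H((1*3)*0) + P)*(-7) = (20 + 10)*(-7) = 30*(-7) = -210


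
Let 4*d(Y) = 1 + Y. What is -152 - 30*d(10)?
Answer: -469/2 ≈ -234.50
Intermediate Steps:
d(Y) = ¼ + Y/4 (d(Y) = (1 + Y)/4 = ¼ + Y/4)
-152 - 30*d(10) = -152 - 30*(¼ + (¼)*10) = -152 - 30*(¼ + 5/2) = -152 - 30*11/4 = -152 - 165/2 = -469/2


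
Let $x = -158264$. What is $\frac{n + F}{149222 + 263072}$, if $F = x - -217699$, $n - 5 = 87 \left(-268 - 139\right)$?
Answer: $\frac{24031}{412294} \approx 0.058286$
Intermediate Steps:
$n = -35404$ ($n = 5 + 87 \left(-268 - 139\right) = 5 + 87 \left(-407\right) = 5 - 35409 = -35404$)
$F = 59435$ ($F = -158264 - -217699 = -158264 + 217699 = 59435$)
$\frac{n + F}{149222 + 263072} = \frac{-35404 + 59435}{149222 + 263072} = \frac{24031}{412294}$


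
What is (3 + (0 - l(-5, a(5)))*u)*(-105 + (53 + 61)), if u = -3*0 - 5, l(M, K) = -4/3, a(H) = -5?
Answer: -33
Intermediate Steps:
l(M, K) = -4/3 (l(M, K) = -4*1/3 = -4/3)
u = -5 (u = 0 - 5 = -5)
(3 + (0 - l(-5, a(5)))*u)*(-105 + (53 + 61)) = (3 + (0 - 1*(-4/3))*(-5))*(-105 + (53 + 61)) = (3 + (0 + 4/3)*(-5))*(-105 + 114) = (3 + (4/3)*(-5))*9 = (3 - 20/3)*9 = -11/3*9 = -33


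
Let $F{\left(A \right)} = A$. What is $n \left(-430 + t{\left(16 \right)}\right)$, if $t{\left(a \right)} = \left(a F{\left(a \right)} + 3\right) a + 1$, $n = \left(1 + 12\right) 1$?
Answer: $48295$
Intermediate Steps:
$n = 13$ ($n = 13 \cdot 1 = 13$)
$t{\left(a \right)} = 1 + a \left(3 + a^{2}\right)$ ($t{\left(a \right)} = \left(a a + 3\right) a + 1 = \left(a^{2} + 3\right) a + 1 = \left(3 + a^{2}\right) a + 1 = a \left(3 + a^{2}\right) + 1 = 1 + a \left(3 + a^{2}\right)$)
$n \left(-430 + t{\left(16 \right)}\right) = 13 \left(-430 + \left(1 + 16^{3} + 3 \cdot 16\right)\right) = 13 \left(-430 + \left(1 + 4096 + 48\right)\right) = 13 \left(-430 + 4145\right) = 13 \cdot 3715 = 48295$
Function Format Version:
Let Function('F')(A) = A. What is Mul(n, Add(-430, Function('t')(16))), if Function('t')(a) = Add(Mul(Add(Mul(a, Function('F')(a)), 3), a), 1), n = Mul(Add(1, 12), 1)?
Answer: 48295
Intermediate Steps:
n = 13 (n = Mul(13, 1) = 13)
Function('t')(a) = Add(1, Mul(a, Add(3, Pow(a, 2)))) (Function('t')(a) = Add(Mul(Add(Mul(a, a), 3), a), 1) = Add(Mul(Add(Pow(a, 2), 3), a), 1) = Add(Mul(Add(3, Pow(a, 2)), a), 1) = Add(Mul(a, Add(3, Pow(a, 2))), 1) = Add(1, Mul(a, Add(3, Pow(a, 2)))))
Mul(n, Add(-430, Function('t')(16))) = Mul(13, Add(-430, Add(1, Pow(16, 3), Mul(3, 16)))) = Mul(13, Add(-430, Add(1, 4096, 48))) = Mul(13, Add(-430, 4145)) = Mul(13, 3715) = 48295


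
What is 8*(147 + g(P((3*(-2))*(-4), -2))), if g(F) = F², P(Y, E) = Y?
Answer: 5784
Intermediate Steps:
8*(147 + g(P((3*(-2))*(-4), -2))) = 8*(147 + ((3*(-2))*(-4))²) = 8*(147 + (-6*(-4))²) = 8*(147 + 24²) = 8*(147 + 576) = 8*723 = 5784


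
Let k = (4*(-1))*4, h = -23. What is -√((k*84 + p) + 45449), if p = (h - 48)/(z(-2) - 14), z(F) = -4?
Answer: -√1587922/6 ≈ -210.02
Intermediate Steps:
p = 71/18 (p = (-23 - 48)/(-4 - 14) = -71/(-18) = -71*(-1/18) = 71/18 ≈ 3.9444)
k = -16 (k = -4*4 = -16)
-√((k*84 + p) + 45449) = -√((-16*84 + 71/18) + 45449) = -√((-1344 + 71/18) + 45449) = -√(-24121/18 + 45449) = -√(793961/18) = -√1587922/6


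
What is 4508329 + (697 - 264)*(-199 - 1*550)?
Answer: 4184012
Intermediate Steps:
4508329 + (697 - 264)*(-199 - 1*550) = 4508329 + 433*(-199 - 550) = 4508329 + 433*(-749) = 4508329 - 324317 = 4184012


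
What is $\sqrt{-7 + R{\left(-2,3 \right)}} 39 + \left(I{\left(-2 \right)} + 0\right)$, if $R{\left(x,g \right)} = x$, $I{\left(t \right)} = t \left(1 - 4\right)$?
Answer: $6 + 117 i \approx 6.0 + 117.0 i$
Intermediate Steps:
$I{\left(t \right)} = - 3 t$ ($I{\left(t \right)} = t \left(-3\right) = - 3 t$)
$\sqrt{-7 + R{\left(-2,3 \right)}} 39 + \left(I{\left(-2 \right)} + 0\right) = \sqrt{-7 - 2} \cdot 39 + \left(\left(-3\right) \left(-2\right) + 0\right) = \sqrt{-9} \cdot 39 + \left(6 + 0\right) = 3 i 39 + 6 = 117 i + 6 = 6 + 117 i$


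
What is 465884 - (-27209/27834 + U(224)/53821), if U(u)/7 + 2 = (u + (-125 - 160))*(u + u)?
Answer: 697926045831305/1498053714 ≈ 4.6589e+5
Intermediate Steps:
U(u) = -14 + 14*u*(-285 + u) (U(u) = -14 + 7*((u + (-125 - 160))*(u + u)) = -14 + 7*((u - 285)*(2*u)) = -14 + 7*((-285 + u)*(2*u)) = -14 + 7*(2*u*(-285 + u)) = -14 + 14*u*(-285 + u))
465884 - (-27209/27834 + U(224)/53821) = 465884 - (-27209/27834 + (-14 - 3990*224 + 14*224**2)/53821) = 465884 - (-27209*1/27834 + (-14 - 893760 + 14*50176)*(1/53821)) = 465884 - (-27209/27834 + (-14 - 893760 + 702464)*(1/53821)) = 465884 - (-27209/27834 - 191310*1/53821) = 465884 - (-27209/27834 - 191310/53821) = 465884 - 1*(-6789338129/1498053714) = 465884 + 6789338129/1498053714 = 697926045831305/1498053714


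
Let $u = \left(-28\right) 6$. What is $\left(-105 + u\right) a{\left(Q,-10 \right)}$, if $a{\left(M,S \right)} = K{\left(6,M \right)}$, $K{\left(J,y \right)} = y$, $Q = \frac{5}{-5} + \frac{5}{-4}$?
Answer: $\frac{2457}{4} \approx 614.25$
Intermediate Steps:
$Q = - \frac{9}{4}$ ($Q = 5 \left(- \frac{1}{5}\right) + 5 \left(- \frac{1}{4}\right) = -1 - \frac{5}{4} = - \frac{9}{4} \approx -2.25$)
$a{\left(M,S \right)} = M$
$u = -168$
$\left(-105 + u\right) a{\left(Q,-10 \right)} = \left(-105 - 168\right) \left(- \frac{9}{4}\right) = \left(-273\right) \left(- \frac{9}{4}\right) = \frac{2457}{4}$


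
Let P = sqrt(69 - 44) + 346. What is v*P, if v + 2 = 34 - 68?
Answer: -12636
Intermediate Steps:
P = 351 (P = sqrt(25) + 346 = 5 + 346 = 351)
v = -36 (v = -2 + (34 - 68) = -2 - 34 = -36)
v*P = -36*351 = -12636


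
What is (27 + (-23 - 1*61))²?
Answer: 3249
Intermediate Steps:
(27 + (-23 - 1*61))² = (27 + (-23 - 61))² = (27 - 84)² = (-57)² = 3249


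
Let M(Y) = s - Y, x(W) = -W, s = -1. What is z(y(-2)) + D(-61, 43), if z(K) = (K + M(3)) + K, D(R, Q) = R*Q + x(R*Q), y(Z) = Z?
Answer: -8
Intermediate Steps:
M(Y) = -1 - Y
D(R, Q) = 0 (D(R, Q) = R*Q - R*Q = Q*R - Q*R = 0)
z(K) = -4 + 2*K (z(K) = (K + (-1 - 1*3)) + K = (K + (-1 - 3)) + K = (K - 4) + K = (-4 + K) + K = -4 + 2*K)
z(y(-2)) + D(-61, 43) = (-4 + 2*(-2)) + 0 = (-4 - 4) + 0 = -8 + 0 = -8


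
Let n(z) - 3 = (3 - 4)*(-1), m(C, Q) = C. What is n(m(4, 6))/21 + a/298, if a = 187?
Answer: 5119/6258 ≈ 0.81799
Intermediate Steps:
n(z) = 4 (n(z) = 3 + (3 - 4)*(-1) = 3 - 1*(-1) = 3 + 1 = 4)
n(m(4, 6))/21 + a/298 = 4/21 + 187/298 = 5119/6258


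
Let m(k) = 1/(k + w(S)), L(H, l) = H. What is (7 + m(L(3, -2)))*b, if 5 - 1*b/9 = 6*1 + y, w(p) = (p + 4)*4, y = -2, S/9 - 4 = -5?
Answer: 1062/17 ≈ 62.471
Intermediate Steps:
S = -9 (S = 36 + 9*(-5) = 36 - 45 = -9)
w(p) = 16 + 4*p (w(p) = (4 + p)*4 = 16 + 4*p)
m(k) = 1/(-20 + k) (m(k) = 1/(k + (16 + 4*(-9))) = 1/(k + (16 - 36)) = 1/(k - 20) = 1/(-20 + k))
b = 9 (b = 45 - 9*(6*1 - 2) = 45 - 9*(6 - 2) = 45 - 9*4 = 45 - 36 = 9)
(7 + m(L(3, -2)))*b = (7 + 1/(-20 + 3))*9 = (7 + 1/(-17))*9 = (7 - 1/17)*9 = (118/17)*9 = 1062/17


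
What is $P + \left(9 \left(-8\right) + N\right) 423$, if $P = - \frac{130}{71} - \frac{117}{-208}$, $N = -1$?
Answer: $- \frac{35079985}{1136} \approx -30880.0$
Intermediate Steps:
$P = - \frac{1441}{1136}$ ($P = \left(-130\right) \frac{1}{71} - - \frac{9}{16} = - \frac{130}{71} + \frac{9}{16} = - \frac{1441}{1136} \approx -1.2685$)
$P + \left(9 \left(-8\right) + N\right) 423 = - \frac{1441}{1136} + \left(9 \left(-8\right) - 1\right) 423 = - \frac{1441}{1136} + \left(-72 - 1\right) 423 = - \frac{1441}{1136} - 30879 = - \frac{35079985}{1136}$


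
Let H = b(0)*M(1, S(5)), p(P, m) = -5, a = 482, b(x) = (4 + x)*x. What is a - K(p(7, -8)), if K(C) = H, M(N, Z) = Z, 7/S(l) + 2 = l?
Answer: 482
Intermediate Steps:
S(l) = 7/(-2 + l)
b(x) = x*(4 + x)
H = 0 (H = (0*(4 + 0))*(7/(-2 + 5)) = (0*4)*(7/3) = 0*(7*(⅓)) = 0*(7/3) = 0)
K(C) = 0
a - K(p(7, -8)) = 482 - 1*0 = 482 + 0 = 482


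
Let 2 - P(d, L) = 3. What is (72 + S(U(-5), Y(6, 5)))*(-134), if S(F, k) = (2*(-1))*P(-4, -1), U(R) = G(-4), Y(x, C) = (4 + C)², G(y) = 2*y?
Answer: -9916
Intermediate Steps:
P(d, L) = -1 (P(d, L) = 2 - 1*3 = 2 - 3 = -1)
U(R) = -8 (U(R) = 2*(-4) = -8)
S(F, k) = 2 (S(F, k) = (2*(-1))*(-1) = -2*(-1) = 2)
(72 + S(U(-5), Y(6, 5)))*(-134) = (72 + 2)*(-134) = 74*(-134) = -9916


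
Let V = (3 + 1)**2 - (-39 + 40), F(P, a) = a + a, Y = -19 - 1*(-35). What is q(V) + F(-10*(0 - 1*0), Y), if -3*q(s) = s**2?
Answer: -43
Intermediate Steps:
Y = 16 (Y = -19 + 35 = 16)
F(P, a) = 2*a
V = 15 (V = 4**2 - 1*1 = 16 - 1 = 15)
q(s) = -s**2/3
q(V) + F(-10*(0 - 1*0), Y) = -1/3*15**2 + 2*16 = -1/3*225 + 32 = -75 + 32 = -43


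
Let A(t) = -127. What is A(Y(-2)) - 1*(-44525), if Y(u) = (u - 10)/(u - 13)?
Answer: 44398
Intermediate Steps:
Y(u) = (-10 + u)/(-13 + u)
A(Y(-2)) - 1*(-44525) = -127 - 1*(-44525) = -127 + 44525 = 44398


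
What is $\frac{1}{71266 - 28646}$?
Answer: $\frac{1}{42620} \approx 2.3463 \cdot 10^{-5}$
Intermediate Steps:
$\frac{1}{71266 - 28646} = \frac{1}{42620}$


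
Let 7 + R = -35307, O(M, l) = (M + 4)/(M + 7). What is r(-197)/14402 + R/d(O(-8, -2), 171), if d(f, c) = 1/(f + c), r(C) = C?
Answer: -89003640097/14402 ≈ -6.1800e+6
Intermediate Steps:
O(M, l) = (4 + M)/(7 + M)
d(f, c) = 1/(c + f)
R = -35314 (R = -7 - 35307 = -35314)
r(-197)/14402 + R/d(O(-8, -2), 171) = -197/14402 - (6038694 + 35314*(4 - 8)/(7 - 8)) = -197*1/14402 - 35314/(1/(171 - 4/(-1))) = -197/14402 - 35314/(1/(171 - 1*(-4))) = -197/14402 - 35314/(1/(171 + 4)) = -197/14402 - 35314/(1/175) = -197/14402 - 35314/1/175 = -197/14402 - 35314*175 = -197/14402 - 6179950 = -89003640097/14402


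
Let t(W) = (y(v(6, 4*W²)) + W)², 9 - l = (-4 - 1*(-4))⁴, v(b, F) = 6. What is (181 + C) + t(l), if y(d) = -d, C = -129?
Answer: 61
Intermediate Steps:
l = 9 (l = 9 - (-4 - 1*(-4))⁴ = 9 - (-4 + 4)⁴ = 9 - 1*0⁴ = 9 - 1*0 = 9 + 0 = 9)
t(W) = (-6 + W)² (t(W) = (-1*6 + W)² = (-6 + W)²)
(181 + C) + t(l) = (181 - 129) + (-6 + 9)² = 52 + 3² = 52 + 9 = 61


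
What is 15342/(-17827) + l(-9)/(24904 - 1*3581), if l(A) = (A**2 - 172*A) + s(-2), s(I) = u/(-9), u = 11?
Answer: -2683071644/3421126089 ≈ -0.78427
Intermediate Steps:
s(I) = -11/9 (s(I) = 11/(-9) = 11*(-1/9) = -11/9)
l(A) = -11/9 + A**2 - 172*A (l(A) = (A**2 - 172*A) - 11/9 = -11/9 + A**2 - 172*A)
15342/(-17827) + l(-9)/(24904 - 1*3581) = 15342/(-17827) + (-11/9 + (-9)**2 - 172*(-9))/(24904 - 1*3581) = 15342*(-1/17827) + (-11/9 + 81 + 1548)/(24904 - 3581) = -15342/17827 + (14650/9)/21323 = -15342/17827 + (14650/9)*(1/21323) = -15342/17827 + 14650/191907 = -2683071644/3421126089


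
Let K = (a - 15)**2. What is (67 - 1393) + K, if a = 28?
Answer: -1157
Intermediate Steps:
K = 169 (K = (28 - 15)**2 = 13**2 = 169)
(67 - 1393) + K = (67 - 1393) + 169 = -1326 + 169 = -1157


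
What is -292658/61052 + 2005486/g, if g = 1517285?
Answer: -22971904447/6616663130 ≈ -3.4718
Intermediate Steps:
-292658/61052 + 2005486/g = -292658/61052 + 2005486/1517285 = -292658*1/61052 + 2005486*(1/1517285) = -146329/30526 + 286498/216755 = -22971904447/6616663130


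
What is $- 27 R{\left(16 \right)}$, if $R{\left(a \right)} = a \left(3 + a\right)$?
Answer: $-8208$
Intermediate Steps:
$- 27 R{\left(16 \right)} = - 27 \cdot 16 \left(3 + 16\right) = - 27 \cdot 16 \cdot 19 = \left(-27\right) 304 = -8208$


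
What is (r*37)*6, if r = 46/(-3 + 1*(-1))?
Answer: -2553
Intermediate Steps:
r = -23/2 (r = 46/(-3 - 1) = 46/(-4) = 46*(-¼) = -23/2 ≈ -11.500)
(r*37)*6 = -23/2*37*6 = -851/2*6 = -2553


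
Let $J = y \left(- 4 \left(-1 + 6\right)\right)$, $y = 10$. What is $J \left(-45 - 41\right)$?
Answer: $17200$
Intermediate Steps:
$J = -200$ ($J = 10 \left(- 4 \left(-1 + 6\right)\right) = 10 \left(\left(-4\right) 5\right) = 10 \left(-20\right) = -200$)
$J \left(-45 - 41\right) = - 200 \left(-45 - 41\right) = \left(-200\right) \left(-86\right) = 17200$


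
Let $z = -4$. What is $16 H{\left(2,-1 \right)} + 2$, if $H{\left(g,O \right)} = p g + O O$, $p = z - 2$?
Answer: $-174$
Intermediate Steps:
$p = -6$ ($p = -4 - 2 = -6$)
$H{\left(g,O \right)} = O^{2} - 6 g$ ($H{\left(g,O \right)} = - 6 g + O O = - 6 g + O^{2} = O^{2} - 6 g$)
$16 H{\left(2,-1 \right)} + 2 = 16 \left(\left(-1\right)^{2} - 12\right) + 2 = 16 \left(1 - 12\right) + 2 = 16 \left(-11\right) + 2 = -176 + 2 = -174$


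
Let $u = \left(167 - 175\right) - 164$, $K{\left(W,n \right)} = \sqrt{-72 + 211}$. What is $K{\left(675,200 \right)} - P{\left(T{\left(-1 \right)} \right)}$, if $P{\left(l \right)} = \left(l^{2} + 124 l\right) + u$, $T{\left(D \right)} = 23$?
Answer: $-3209 + \sqrt{139} \approx -3197.2$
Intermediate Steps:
$K{\left(W,n \right)} = \sqrt{139}$
$u = -172$ ($u = -8 - 164 = -172$)
$P{\left(l \right)} = -172 + l^{2} + 124 l$ ($P{\left(l \right)} = \left(l^{2} + 124 l\right) - 172 = -172 + l^{2} + 124 l$)
$K{\left(675,200 \right)} - P{\left(T{\left(-1 \right)} \right)} = \sqrt{139} - \left(-172 + 23^{2} + 124 \cdot 23\right) = \sqrt{139} - \left(-172 + 529 + 2852\right) = \sqrt{139} - 3209 = -3209 + \sqrt{139}$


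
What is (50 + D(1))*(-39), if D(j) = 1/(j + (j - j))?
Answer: -1989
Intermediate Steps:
D(j) = 1/j (D(j) = 1/(j + 0) = 1/j)
(50 + D(1))*(-39) = (50 + 1/1)*(-39) = (50 + 1)*(-39) = 51*(-39) = -1989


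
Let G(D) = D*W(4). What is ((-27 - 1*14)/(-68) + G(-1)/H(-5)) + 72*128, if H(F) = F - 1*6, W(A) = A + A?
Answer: 6894563/748 ≈ 9217.3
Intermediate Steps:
W(A) = 2*A
H(F) = -6 + F (H(F) = F - 6 = -6 + F)
G(D) = 8*D (G(D) = D*(2*4) = D*8 = 8*D)
((-27 - 1*14)/(-68) + G(-1)/H(-5)) + 72*128 = ((-27 - 1*14)/(-68) + (8*(-1))/(-6 - 5)) + 72*128 = ((-27 - 14)*(-1/68) - 8/(-11)) + 9216 = (-41*(-1/68) - 8*(-1/11)) + 9216 = (41/68 + 8/11) + 9216 = 995/748 + 9216 = 6894563/748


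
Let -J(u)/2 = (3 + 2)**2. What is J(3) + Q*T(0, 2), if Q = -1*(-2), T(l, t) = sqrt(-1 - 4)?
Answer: -50 + 2*I*sqrt(5) ≈ -50.0 + 4.4721*I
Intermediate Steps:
T(l, t) = I*sqrt(5) (T(l, t) = sqrt(-5) = I*sqrt(5))
Q = 2
J(u) = -50 (J(u) = -2*(3 + 2)**2 = -2*5**2 = -2*25 = -50)
J(3) + Q*T(0, 2) = -50 + 2*(I*sqrt(5)) = -50 + 2*I*sqrt(5)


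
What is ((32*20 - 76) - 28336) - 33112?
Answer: -60884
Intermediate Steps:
((32*20 - 76) - 28336) - 33112 = ((640 - 76) - 28336) - 33112 = (564 - 28336) - 33112 = -27772 - 33112 = -60884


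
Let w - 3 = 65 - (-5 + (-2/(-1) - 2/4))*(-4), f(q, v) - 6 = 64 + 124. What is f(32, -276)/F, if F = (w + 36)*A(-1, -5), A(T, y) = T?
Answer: -97/45 ≈ -2.1556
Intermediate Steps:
f(q, v) = 194 (f(q, v) = 6 + (64 + 124) = 6 + 188 = 194)
w = 54 (w = 3 + (65 - (-5 + (-2/(-1) - 2/4))*(-4)) = 3 + (65 - (-5 + (-2*(-1) - 2*¼))*(-4)) = 3 + (65 - (-5 + (2 - ½))*(-4)) = 3 + (65 - (-5 + 3/2)*(-4)) = 3 + (65 - (-7)*(-4)/2) = 3 + (65 - 1*14) = 3 + (65 - 14) = 3 + 51 = 54)
F = -90 (F = (54 + 36)*(-1) = 90*(-1) = -90)
f(32, -276)/F = 194/(-90) = 194*(-1/90) = -97/45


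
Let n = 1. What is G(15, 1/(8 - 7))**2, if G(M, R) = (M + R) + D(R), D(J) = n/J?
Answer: 289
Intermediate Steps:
D(J) = 1/J
G(M, R) = M + R + 1/R (G(M, R) = (M + R) + 1/R = M + R + 1/R)
G(15, 1/(8 - 7))**2 = (15 + 1/(8 - 7) + 1/(1/(8 - 7)))**2 = (15 + 1/1 + 1/(1/1))**2 = (15 + 1 + 1/1)**2 = (15 + 1 + 1)**2 = 17**2 = 289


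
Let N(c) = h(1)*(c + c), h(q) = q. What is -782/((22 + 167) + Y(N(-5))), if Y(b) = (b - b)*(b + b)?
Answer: -782/189 ≈ -4.1376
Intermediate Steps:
N(c) = 2*c (N(c) = 1*(c + c) = 1*(2*c) = 2*c)
Y(b) = 0 (Y(b) = 0*(2*b) = 0)
-782/((22 + 167) + Y(N(-5))) = -782/((22 + 167) + 0) = -782/(189 + 0) = -782/189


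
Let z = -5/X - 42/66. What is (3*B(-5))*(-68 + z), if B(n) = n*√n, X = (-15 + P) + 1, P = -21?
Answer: 79110*I*√5/77 ≈ 2297.3*I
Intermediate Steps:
X = -35 (X = (-15 - 21) + 1 = -36 + 1 = -35)
B(n) = n^(3/2)
z = -38/77 (z = -5/(-35) - 42/66 = -5*(-1/35) - 42*1/66 = ⅐ - 7/11 = -38/77 ≈ -0.49351)
(3*B(-5))*(-68 + z) = (3*(-5)^(3/2))*(-68 - 38/77) = (3*(-5*I*√5))*(-5274/77) = -15*I*√5*(-5274/77) = 79110*I*√5/77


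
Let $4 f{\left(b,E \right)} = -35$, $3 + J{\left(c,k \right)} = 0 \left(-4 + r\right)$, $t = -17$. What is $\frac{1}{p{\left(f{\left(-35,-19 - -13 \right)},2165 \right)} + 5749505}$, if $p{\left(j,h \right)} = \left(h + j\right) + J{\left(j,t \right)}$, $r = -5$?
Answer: $\frac{4}{23006633} \approx 1.7386 \cdot 10^{-7}$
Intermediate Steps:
$J{\left(c,k \right)} = -3$ ($J{\left(c,k \right)} = -3 + 0 \left(-4 - 5\right) = -3 + 0 \left(-9\right) = -3 + 0 = -3$)
$f{\left(b,E \right)} = - \frac{35}{4}$ ($f{\left(b,E \right)} = \frac{1}{4} \left(-35\right) = - \frac{35}{4}$)
$p{\left(j,h \right)} = -3 + h + j$ ($p{\left(j,h \right)} = \left(h + j\right) - 3 = -3 + h + j$)
$\frac{1}{p{\left(f{\left(-35,-19 - -13 \right)},2165 \right)} + 5749505} = \frac{1}{\left(-3 + 2165 - \frac{35}{4}\right) + 5749505} = \frac{1}{\frac{8613}{4} + 5749505} = \frac{1}{\frac{23006633}{4}} = \frac{4}{23006633}$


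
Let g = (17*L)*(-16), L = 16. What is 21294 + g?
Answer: 16942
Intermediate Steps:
g = -4352 (g = (17*16)*(-16) = 272*(-16) = -4352)
21294 + g = 21294 - 4352 = 16942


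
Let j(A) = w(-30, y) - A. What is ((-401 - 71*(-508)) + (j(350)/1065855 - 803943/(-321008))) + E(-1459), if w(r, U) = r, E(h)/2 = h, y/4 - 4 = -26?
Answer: 2241172204392277/68429596368 ≈ 32752.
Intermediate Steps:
y = -88 (y = 16 + 4*(-26) = 16 - 104 = -88)
E(h) = 2*h
j(A) = -30 - A
((-401 - 71*(-508)) + (j(350)/1065855 - 803943/(-321008))) + E(-1459) = ((-401 - 71*(-508)) + ((-30 - 1*350)/1065855 - 803943/(-321008))) + 2*(-1459) = ((-401 + 36068) + ((-30 - 350)*(1/1065855) - 803943*(-1/321008))) - 2918 = (35667 + (-380*1/1065855 + 803943/321008)) - 2918 = (35667 + (-76/213171 + 803943/321008)) - 2918 = (35667 + 171352936645/68429596368) - 2918 = 2440849766594101/68429596368 - 2918 = 2241172204392277/68429596368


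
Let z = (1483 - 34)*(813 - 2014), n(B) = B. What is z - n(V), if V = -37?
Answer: -1740212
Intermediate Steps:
z = -1740249 (z = 1449*(-1201) = -1740249)
z - n(V) = -1740249 - 1*(-37) = -1740249 + 37 = -1740212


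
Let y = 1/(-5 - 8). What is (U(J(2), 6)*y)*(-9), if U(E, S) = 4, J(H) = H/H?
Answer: 36/13 ≈ 2.7692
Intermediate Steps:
J(H) = 1
y = -1/13 (y = 1/(-13) = -1/13 ≈ -0.076923)
(U(J(2), 6)*y)*(-9) = (4*(-1/13))*(-9) = -4/13*(-9) = 36/13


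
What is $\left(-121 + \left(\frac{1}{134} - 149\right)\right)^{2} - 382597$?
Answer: $- \frac{5560991691}{17956} \approx -3.097 \cdot 10^{5}$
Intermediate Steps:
$\left(-121 + \left(\frac{1}{134} - 149\right)\right)^{2} - 382597 = \left(-121 - \frac{19965}{134}\right)^{2} - 382597 = \left(- \frac{36179}{134}\right)^{2} - 382597 = \frac{1308920041}{17956} - 382597 = - \frac{5560991691}{17956}$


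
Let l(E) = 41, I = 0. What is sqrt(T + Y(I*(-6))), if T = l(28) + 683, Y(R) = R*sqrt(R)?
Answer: 2*sqrt(181) ≈ 26.907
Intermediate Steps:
Y(R) = R**(3/2)
T = 724 (T = 41 + 683 = 724)
sqrt(T + Y(I*(-6))) = sqrt(724 + (0*(-6))**(3/2)) = sqrt(724 + 0**(3/2)) = sqrt(724 + 0) = sqrt(724) = 2*sqrt(181)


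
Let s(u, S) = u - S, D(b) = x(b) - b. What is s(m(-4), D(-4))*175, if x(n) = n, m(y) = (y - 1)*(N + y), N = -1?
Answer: 4375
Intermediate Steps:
m(y) = (-1 + y)² (m(y) = (y - 1)*(-1 + y) = (-1 + y)*(-1 + y) = (-1 + y)²)
D(b) = 0 (D(b) = b - b = 0)
s(m(-4), D(-4))*175 = ((1 + (-4)² - 2*(-4)) - 1*0)*175 = ((1 + 16 + 8) + 0)*175 = (25 + 0)*175 = 25*175 = 4375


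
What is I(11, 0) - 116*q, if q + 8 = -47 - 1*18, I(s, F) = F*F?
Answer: 8468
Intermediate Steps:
I(s, F) = F²
q = -73 (q = -8 + (-47 - 1*18) = -8 + (-47 - 18) = -8 - 65 = -73)
I(11, 0) - 116*q = 0² - 116*(-73) = 0 + 8468 = 8468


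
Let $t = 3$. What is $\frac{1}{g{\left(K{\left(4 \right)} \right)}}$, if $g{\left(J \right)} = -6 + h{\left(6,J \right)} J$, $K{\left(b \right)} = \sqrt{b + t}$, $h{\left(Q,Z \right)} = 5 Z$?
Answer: $\frac{1}{29} \approx 0.034483$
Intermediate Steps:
$K{\left(b \right)} = \sqrt{3 + b}$ ($K{\left(b \right)} = \sqrt{b + 3} = \sqrt{3 + b}$)
$g{\left(J \right)} = -6 + 5 J^{2}$ ($g{\left(J \right)} = -6 + 5 J J = -6 + 5 J^{2}$)
$\frac{1}{g{\left(K{\left(4 \right)} \right)}} = \frac{1}{-6 + 5 \left(\sqrt{3 + 4}\right)^{2}} = \frac{1}{-6 + 5 \left(\sqrt{7}\right)^{2}} = \frac{1}{-6 + 5 \cdot 7} = \frac{1}{-6 + 35} = \frac{1}{29}$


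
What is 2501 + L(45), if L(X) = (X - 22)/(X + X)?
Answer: 225113/90 ≈ 2501.3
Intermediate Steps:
L(X) = (-22 + X)/(2*X) (L(X) = (-22 + X)/((2*X)) = (-22 + X)*(1/(2*X)) = (-22 + X)/(2*X))
2501 + L(45) = 2501 + (1/2)*(-22 + 45)/45 = 2501 + (1/2)*(1/45)*23 = 2501 + 23/90 = 225113/90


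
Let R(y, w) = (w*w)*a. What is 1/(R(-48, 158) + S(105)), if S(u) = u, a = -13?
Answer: -1/324427 ≈ -3.0824e-6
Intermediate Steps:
R(y, w) = -13*w² (R(y, w) = (w*w)*(-13) = w²*(-13) = -13*w²)
1/(R(-48, 158) + S(105)) = 1/(-13*158² + 105) = 1/(-13*24964 + 105) = 1/(-324532 + 105) = 1/(-324427) = -1/324427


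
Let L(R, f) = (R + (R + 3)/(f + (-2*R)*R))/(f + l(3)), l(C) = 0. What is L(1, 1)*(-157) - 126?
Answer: 345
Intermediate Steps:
L(R, f) = (R + (3 + R)/(f - 2*R**2))/f (L(R, f) = (R + (R + 3)/(f + (-2*R)*R))/(f + 0) = (R + (3 + R)/(f - 2*R**2))/f)
L(1, 1)*(-157) - 126 = ((-3 - 1*1 + 2*1**3 - 1*1*1)/(1*(-1*1 + 2*1**2)))*(-157) - 126 = (1*(-3 - 1 + 2*1 - 1)/(-1 + 2*1))*(-157) - 126 = (1*(-3 - 1 + 2 - 1)/(-1 + 2))*(-157) - 126 = (1*(-3)/1)*(-157) - 126 = (1*1*(-3))*(-157) - 126 = -3*(-157) - 126 = 471 - 126 = 345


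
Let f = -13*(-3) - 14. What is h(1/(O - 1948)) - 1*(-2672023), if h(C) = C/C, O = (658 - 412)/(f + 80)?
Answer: 2672024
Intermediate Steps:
f = 25 (f = 39 - 14 = 25)
O = 82/35 (O = (658 - 412)/(25 + 80) = 246/105 = 246*(1/105) = 82/35 ≈ 2.3429)
h(C) = 1
h(1/(O - 1948)) - 1*(-2672023) = 1 - 1*(-2672023) = 1 + 2672023 = 2672024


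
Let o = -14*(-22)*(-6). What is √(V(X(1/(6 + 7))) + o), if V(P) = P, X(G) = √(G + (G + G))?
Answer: √(-312312 + 13*√39)/13 ≈ 42.983*I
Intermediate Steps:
X(G) = √3*√G (X(G) = √(G + 2*G) = √(3*G) = √3*√G)
o = -1848 (o = 308*(-6) = -1848)
√(V(X(1/(6 + 7))) + o) = √(√3*√(1/(6 + 7)) - 1848) = √(√3*√(1/13) - 1848) = √(√3*(√13/13) - 1848) = √(√39/13 - 1848) = √(-1848 + √39/13)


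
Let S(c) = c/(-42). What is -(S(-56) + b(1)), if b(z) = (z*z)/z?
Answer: -7/3 ≈ -2.3333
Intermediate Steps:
b(z) = z (b(z) = z**2/z = z)
S(c) = -c/42 (S(c) = c*(-1/42) = -c/42)
-(S(-56) + b(1)) = -(-1/42*(-56) + 1) = -(4/3 + 1) = -1*7/3 = -7/3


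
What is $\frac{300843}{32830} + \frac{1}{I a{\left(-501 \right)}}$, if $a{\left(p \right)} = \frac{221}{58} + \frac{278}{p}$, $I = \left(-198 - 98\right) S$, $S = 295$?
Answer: $\frac{124251270754479}{13559134780660} \approx 9.1637$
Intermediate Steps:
$I = -87320$ ($I = \left(-198 - 98\right) 295 = \left(-296\right) 295 = -87320$)
$a{\left(p \right)} = \frac{221}{58} + \frac{278}{p}$ ($a{\left(p \right)} = 221 \cdot \frac{1}{58} + \frac{278}{p} = \frac{221}{58} + \frac{278}{p}$)
$\frac{300843}{32830} + \frac{1}{I a{\left(-501 \right)}} = \frac{300843}{32830} + \frac{1}{\left(-87320\right) \left(\frac{221}{58} + \frac{278}{-501}\right)} = 300843 \cdot \frac{1}{32830} - \frac{1}{87320 \left(\frac{221}{58} + 278 \left(- \frac{1}{501}\right)\right)} = \frac{300843}{32830} - \frac{1}{87320 \left(\frac{221}{58} - \frac{278}{501}\right)} = \frac{300843}{32830} - \frac{1}{87320 \cdot \frac{94597}{29058}} = \frac{300843}{32830} - \frac{14529}{4130105020} = \frac{124251270754479}{13559134780660}$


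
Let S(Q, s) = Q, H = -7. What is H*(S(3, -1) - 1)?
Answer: -14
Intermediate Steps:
H*(S(3, -1) - 1) = -7*(3 - 1) = -7*2 = -14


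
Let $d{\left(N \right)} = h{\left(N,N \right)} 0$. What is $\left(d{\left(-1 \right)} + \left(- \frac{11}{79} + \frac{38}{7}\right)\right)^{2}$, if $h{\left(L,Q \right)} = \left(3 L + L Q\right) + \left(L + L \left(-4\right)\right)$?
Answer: $\frac{8555625}{305809} \approx 27.977$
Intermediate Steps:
$h{\left(L,Q \right)} = L Q$ ($h{\left(L,Q \right)} = \left(3 L + L Q\right) + \left(L - 4 L\right) = \left(3 L + L Q\right) - 3 L = L Q$)
$d{\left(N \right)} = 0$ ($d{\left(N \right)} = N N 0 = N^{2} \cdot 0 = 0$)
$\left(d{\left(-1 \right)} + \left(- \frac{11}{79} + \frac{38}{7}\right)\right)^{2} = \left(0 + \left(- \frac{11}{79} + \frac{38}{7}\right)\right)^{2} = \left(0 + \frac{2925}{553}\right)^{2} = \left(\frac{2925}{553}\right)^{2} = \frac{8555625}{305809}$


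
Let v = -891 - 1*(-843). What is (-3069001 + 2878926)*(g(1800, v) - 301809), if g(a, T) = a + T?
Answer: 57033334275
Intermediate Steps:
v = -48 (v = -891 + 843 = -48)
g(a, T) = T + a
(-3069001 + 2878926)*(g(1800, v) - 301809) = (-3069001 + 2878926)*((-48 + 1800) - 301809) = -190075*(1752 - 301809) = -190075*(-300057) = 57033334275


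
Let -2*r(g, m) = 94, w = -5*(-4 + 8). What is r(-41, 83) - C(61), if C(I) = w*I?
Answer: 1173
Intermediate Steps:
w = -20 (w = -5*4 = -20)
C(I) = -20*I
r(g, m) = -47 (r(g, m) = -½*94 = -47)
r(-41, 83) - C(61) = -47 - (-20)*61 = -47 - 1*(-1220) = -47 + 1220 = 1173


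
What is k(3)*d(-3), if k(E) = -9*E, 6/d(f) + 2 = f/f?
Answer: 162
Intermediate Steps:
d(f) = -6 (d(f) = 6/(-2 + f/f) = 6/(-2 + 1) = 6/(-1) = 6*(-1) = -6)
k(3)*d(-3) = -9*3*(-6) = -27*(-6) = 162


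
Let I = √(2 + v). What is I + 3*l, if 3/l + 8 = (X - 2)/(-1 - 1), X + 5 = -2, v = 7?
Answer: 3/7 ≈ 0.42857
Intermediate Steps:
X = -7 (X = -5 - 2 = -7)
l = -6/7 (l = 3/(-8 + (-7 - 2)/(-1 - 1)) = 3/(-8 - 9/(-2)) = 3/(-8 - 9*(-½)) = 3/(-8 + 9/2) = 3/(-7/2) = 3*(-2/7) = -6/7 ≈ -0.85714)
I = 3 (I = √(2 + 7) = √9 = 3)
I + 3*l = 3 + 3*(-6/7) = 3 - 18/7 = 3/7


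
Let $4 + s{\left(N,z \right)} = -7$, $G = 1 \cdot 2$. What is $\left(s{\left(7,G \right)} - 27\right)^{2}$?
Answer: $1444$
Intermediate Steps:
$G = 2$
$s{\left(N,z \right)} = -11$ ($s{\left(N,z \right)} = -4 - 7 = -11$)
$\left(s{\left(7,G \right)} - 27\right)^{2} = \left(-11 - 27\right)^{2} = \left(-38\right)^{2} = 1444$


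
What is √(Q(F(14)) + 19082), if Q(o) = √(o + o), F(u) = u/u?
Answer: √(19082 + √2) ≈ 138.14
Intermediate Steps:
F(u) = 1
Q(o) = √2*√o (Q(o) = √(2*o) = √2*√o)
√(Q(F(14)) + 19082) = √(√2*√1 + 19082) = √(√2*1 + 19082) = √(√2 + 19082) = √(19082 + √2)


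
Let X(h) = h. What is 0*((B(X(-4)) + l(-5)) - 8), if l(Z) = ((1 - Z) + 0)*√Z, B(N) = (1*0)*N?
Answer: 0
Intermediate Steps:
B(N) = 0 (B(N) = 0*N = 0)
l(Z) = √Z*(1 - Z) (l(Z) = (1 - Z)*√Z = √Z*(1 - Z))
0*((B(X(-4)) + l(-5)) - 8) = 0*((0 + √(-5)*(1 - 1*(-5))) - 8) = 0*((0 + (I*√5)*(1 + 5)) - 8) = 0*((0 + (I*√5)*6) - 8) = 0*((0 + 6*I*√5) - 8) = 0*(6*I*√5 - 8) = 0*(-8 + 6*I*√5) = 0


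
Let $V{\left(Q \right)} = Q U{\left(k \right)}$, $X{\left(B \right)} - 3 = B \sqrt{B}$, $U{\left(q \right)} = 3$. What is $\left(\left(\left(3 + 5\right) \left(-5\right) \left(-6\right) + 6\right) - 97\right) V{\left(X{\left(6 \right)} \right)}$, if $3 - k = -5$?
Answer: $1341 + 2682 \sqrt{6} \approx 7910.5$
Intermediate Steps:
$k = 8$ ($k = 3 - -5 = 3 + 5 = 8$)
$X{\left(B \right)} = 3 + B^{\frac{3}{2}}$ ($X{\left(B \right)} = 3 + B \sqrt{B} = 3 + B^{\frac{3}{2}}$)
$V{\left(Q \right)} = 3 Q$ ($V{\left(Q \right)} = Q 3 = 3 Q$)
$\left(\left(\left(3 + 5\right) \left(-5\right) \left(-6\right) + 6\right) - 97\right) V{\left(X{\left(6 \right)} \right)} = \left(\left(\left(3 + 5\right) \left(-5\right) \left(-6\right) + 6\right) - 97\right) 3 \left(3 + 6^{\frac{3}{2}}\right) = \left(\left(8 \left(-5\right) \left(-6\right) + 6\right) - 97\right) 3 \left(3 + 6 \sqrt{6}\right) = \left(\left(\left(-40\right) \left(-6\right) + 6\right) - 97\right) \left(9 + 18 \sqrt{6}\right) = \left(\left(240 + 6\right) - 97\right) \left(9 + 18 \sqrt{6}\right) = \left(246 - 97\right) \left(9 + 18 \sqrt{6}\right) = 149 \left(9 + 18 \sqrt{6}\right) = 1341 + 2682 \sqrt{6}$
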